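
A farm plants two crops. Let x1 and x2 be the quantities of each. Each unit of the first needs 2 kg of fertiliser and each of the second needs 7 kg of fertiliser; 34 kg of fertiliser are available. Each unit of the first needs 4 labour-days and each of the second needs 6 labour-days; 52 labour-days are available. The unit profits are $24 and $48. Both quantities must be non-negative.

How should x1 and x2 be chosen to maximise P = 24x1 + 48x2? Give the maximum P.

Extreme points and P = 24x1 + 48x2:
  (0, 0) → P = 0
  (0, 34/7) → P = 1632/7
  (13, 0) → P = 312
  (10, 2) → P = 336

The binding constraints are 2x1 + 7x2 = 34 and 4x1 + 6x2 = 52.
Solving simultaneously gives x1 = 10, x2 = 2.

x1 = 10, x2 = 2, maximum P = 336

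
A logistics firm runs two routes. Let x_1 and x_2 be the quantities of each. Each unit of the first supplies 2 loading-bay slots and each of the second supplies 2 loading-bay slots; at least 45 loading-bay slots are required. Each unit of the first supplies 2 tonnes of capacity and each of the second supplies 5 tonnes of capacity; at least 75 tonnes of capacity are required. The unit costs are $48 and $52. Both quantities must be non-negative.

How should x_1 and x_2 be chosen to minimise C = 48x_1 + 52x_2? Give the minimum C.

x_1 = 25/2, x_2 = 10, minimum C = 1120

Corner points and C = 48x_1 + 52x_2:
  (0, 45/2) → C = 1170
  (75/2, 0) → C = 1800
  (25/2, 10) → C = 1120
The feasible region is unbounded (it extends along (0, 1), (1, 0)), but C strictly increases along every unbounded feasible direction, so there is no improving ray and the minimum is attained at a vertex.

The optimum lies where 2x_1 + 2x_2 = 45 and 2x_1 + 5x_2 = 75.
Solving simultaneously gives x_1 = 25/2, x_2 = 10.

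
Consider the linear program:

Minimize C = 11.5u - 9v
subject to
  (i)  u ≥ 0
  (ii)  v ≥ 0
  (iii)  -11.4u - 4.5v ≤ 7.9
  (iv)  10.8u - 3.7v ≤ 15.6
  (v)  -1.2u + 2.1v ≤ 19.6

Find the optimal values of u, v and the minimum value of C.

u = 0, v = 28/3, minimum C = -84

Feasible corners and C = 11.5u - 9v:
  (0, 0) → C = 0
  (0, 28/3) → C = -84
  (13/9, 0) → C = 299/18
  (329/57, 240/19) → C = -5393/114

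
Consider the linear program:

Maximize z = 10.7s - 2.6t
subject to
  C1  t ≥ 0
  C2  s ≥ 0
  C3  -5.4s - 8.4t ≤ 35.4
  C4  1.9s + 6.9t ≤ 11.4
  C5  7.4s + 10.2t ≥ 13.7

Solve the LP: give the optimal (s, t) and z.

Extreme points and z = 10.7s - 2.6t:
  (6, 0) → z = 321/5
  (137/74, 0) → z = 14659/740
  (0, 38/23) → z = -494/115
  (0, 137/102) → z = -1781/510

The binding constraints are t = 0 and 1.9s + 6.9t = 11.4.
Solving simultaneously gives s = 6, t = 0.

s = 6, t = 0, maximum z = 64.2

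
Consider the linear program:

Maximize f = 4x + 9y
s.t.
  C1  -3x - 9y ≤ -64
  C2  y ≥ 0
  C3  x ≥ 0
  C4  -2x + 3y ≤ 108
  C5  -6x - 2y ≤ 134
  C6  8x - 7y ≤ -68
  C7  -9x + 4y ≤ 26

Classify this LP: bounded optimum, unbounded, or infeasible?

Corner points and f = 4x + 9y:
  (276/5, 364/5) → f = 876
  (354/19, 920/19) → f = 9696/19
  (90/31, 404/31) → f = 3996/31
The feasible region has finitely many vertices and no improving ray; the maximum is 876 at (276/5, 364/5).

bounded optimum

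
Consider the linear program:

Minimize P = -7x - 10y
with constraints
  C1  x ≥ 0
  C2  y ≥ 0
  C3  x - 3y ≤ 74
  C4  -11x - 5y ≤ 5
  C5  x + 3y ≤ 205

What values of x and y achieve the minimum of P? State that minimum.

Extreme points and P = -7x - 10y:
  (0, 0) → P = 0
  (0, 205/3) → P = -2050/3
  (74, 0) → P = -518
  (279/2, 131/6) → P = -7169/6

The optimum lies where x - 3y = 74 and x + 3y = 205.
Solving simultaneously gives x = 279/2, y = 131/6.

x = 279/2, y = 131/6, minimum P = -7169/6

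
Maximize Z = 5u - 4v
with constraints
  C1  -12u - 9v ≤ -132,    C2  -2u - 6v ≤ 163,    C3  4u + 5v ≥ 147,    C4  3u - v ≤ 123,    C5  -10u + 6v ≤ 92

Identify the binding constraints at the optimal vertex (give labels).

C3 and C4

Extreme points and Z = 5u - 4v:
  (762/19, -51/19) → Z = 4014/19
  (211/37, 919/37) → Z = -2621/37
  (415/4, 753/4) → Z = -937/4

The maximum is at (762/19, -51/19). Substituting into each constraint, equality holds for C3 and C4; the remaining constraints have slack.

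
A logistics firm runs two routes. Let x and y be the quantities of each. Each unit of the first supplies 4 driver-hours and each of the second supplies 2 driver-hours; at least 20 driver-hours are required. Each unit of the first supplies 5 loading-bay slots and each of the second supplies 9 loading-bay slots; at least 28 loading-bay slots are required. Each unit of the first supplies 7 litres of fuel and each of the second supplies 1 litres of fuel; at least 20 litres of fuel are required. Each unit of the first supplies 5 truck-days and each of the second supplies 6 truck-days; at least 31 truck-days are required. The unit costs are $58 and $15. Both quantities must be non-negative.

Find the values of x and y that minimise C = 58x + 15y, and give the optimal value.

x = 2, y = 6, minimum C = 206

Corner points and C = 58x + 15y:
  (0, 20) → C = 300
  (31/5, 0) → C = 1798/5
  (2, 6) → C = 206
  (29/7, 12/7) → C = 266
The feasible region is unbounded (it extends along (0, 1), (1, 0)), but C strictly increases along every unbounded feasible direction, so there is no improving ray and the minimum is attained at a vertex.

The optimum lies where 4x + 2y = 20 and 7x + y = 20.
Solving simultaneously gives x = 2, y = 6.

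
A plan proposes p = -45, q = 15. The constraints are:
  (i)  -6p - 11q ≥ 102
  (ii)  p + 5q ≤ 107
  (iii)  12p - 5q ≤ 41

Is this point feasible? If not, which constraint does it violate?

(i): 105 ≥ 102 ✓
(ii): 30 ≤ 107 ✓
(iii): -615 ≤ 41 ✓

feasible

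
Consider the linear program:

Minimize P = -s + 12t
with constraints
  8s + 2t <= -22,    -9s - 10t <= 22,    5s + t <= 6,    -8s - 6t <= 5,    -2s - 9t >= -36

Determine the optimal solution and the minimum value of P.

Extreme points and P = -s + 12t:
  (-61/16, 17/4) → P = 877/16
  (-135/34, 83/17) → P = 2127/34
  (-87/20, 149/30) → P = 1279/20

The optimum lies where 8s + 2t = -22 and -8s - 6t = 5.
Solving simultaneously gives s = -61/16, t = 17/4.

s = -61/16, t = 17/4, minimum P = 877/16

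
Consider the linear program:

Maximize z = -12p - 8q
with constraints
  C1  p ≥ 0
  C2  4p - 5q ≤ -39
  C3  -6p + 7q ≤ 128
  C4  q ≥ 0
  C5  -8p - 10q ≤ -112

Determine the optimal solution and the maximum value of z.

p = 0, q = 56/5, maximum z = -448/5

Corner points and z = -12p - 8q:
  (0, 128/7) → z = -1024/7
  (0, 56/5) → z = -448/5
  (17/8, 19/2) → z = -203/2
The feasible region is unbounded (it extends along (5, 4), (7, 6)), but z strictly decreases along every unbounded feasible direction, so there is no improving ray and the maximum is attained at a vertex.

At the optimal vertex, p = 0 and -8p - 10q = -112.
Solving simultaneously gives p = 0, q = 56/5.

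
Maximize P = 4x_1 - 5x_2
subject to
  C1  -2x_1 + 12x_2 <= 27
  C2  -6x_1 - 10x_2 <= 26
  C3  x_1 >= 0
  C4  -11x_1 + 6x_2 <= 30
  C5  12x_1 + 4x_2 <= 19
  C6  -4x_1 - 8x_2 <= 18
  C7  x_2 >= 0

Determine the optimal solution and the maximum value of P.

Corner points and P = 4x_1 - 5x_2:
  (0, 9/4) → P = -45/4
  (15/19, 181/76) → P = -35/4
  (0, 0) → P = 0
  (19/12, 0) → P = 19/3

x_1 = 19/12, x_2 = 0, maximum P = 19/3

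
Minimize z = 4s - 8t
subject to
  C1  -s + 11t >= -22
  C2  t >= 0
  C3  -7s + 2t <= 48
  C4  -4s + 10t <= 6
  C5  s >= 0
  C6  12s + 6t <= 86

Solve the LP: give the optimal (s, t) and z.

Extreme points and z = 4s - 8t:
  (0, 0) → z = 0
  (43/6, 0) → z = 86/3
  (0, 3/5) → z = -24/5
  (103/18, 26/9) → z = -2/9

At the optimal vertex, -4s + 10t = 6 and s = 0.
Solving simultaneously gives s = 0, t = 3/5.

s = 0, t = 3/5, minimum z = -24/5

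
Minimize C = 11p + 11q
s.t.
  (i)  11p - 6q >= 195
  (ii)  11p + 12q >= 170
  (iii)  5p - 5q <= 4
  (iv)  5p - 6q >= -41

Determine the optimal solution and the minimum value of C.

p = 951/25, q = 931/25, minimum C = 20702/25

Extreme points and C = 11p + 11q:
  (951/25, 931/25) → C = 20702/25
  (118/3, 713/18) → C = 15631/18
  (229/5, 45) → C = 4994/5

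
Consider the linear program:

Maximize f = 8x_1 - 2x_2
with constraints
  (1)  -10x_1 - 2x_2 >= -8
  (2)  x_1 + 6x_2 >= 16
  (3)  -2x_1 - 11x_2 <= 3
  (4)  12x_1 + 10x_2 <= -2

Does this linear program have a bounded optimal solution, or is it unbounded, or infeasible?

Corner points and f = 8x_1 - 2x_2:
  (-194, 35) → f = -1622
  (-86/31, 97/31) → f = -882/31
The feasible region has finitely many vertices and no improving ray; the maximum is -882/31 at (-86/31, 97/31).

bounded optimum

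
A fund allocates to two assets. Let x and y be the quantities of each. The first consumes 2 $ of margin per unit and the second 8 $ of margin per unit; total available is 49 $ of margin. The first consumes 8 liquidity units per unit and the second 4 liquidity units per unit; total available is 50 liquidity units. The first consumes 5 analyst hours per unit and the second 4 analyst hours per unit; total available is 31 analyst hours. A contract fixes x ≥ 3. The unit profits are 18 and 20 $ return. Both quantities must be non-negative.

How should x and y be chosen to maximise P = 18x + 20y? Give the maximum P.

x = 3, y = 4, maximum P = 134

Corner points and P = 18x + 20y:
  (31/5, 0) → P = 558/5
  (3, 0) → P = 54
  (3, 4) → P = 134

At the optimal vertex, 5x + 4y = 31 and x = 3.
Solving simultaneously gives x = 3, y = 4.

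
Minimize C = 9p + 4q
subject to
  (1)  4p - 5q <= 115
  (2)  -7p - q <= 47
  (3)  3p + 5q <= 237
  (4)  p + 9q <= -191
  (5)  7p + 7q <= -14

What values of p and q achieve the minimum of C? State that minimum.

Vertices and C = 9p + 4q:
  (-40/13, -331/13) → C = -1684/13
  (80/41, -879/41) → C = -2796/41
  (-116/31, -645/31) → C = -3624/31

At the optimal vertex, 4p - 5q = 115 and -7p - q = 47.
Solving simultaneously gives p = -40/13, q = -331/13.

p = -40/13, q = -331/13, minimum C = -1684/13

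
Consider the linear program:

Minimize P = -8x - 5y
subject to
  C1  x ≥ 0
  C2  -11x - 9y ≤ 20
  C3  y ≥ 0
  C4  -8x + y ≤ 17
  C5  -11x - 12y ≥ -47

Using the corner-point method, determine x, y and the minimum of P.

x = 47/11, y = 0, minimum P = -376/11

Extreme points and P = -8x - 5y:
  (0, 0) → P = 0
  (0, 47/12) → P = -235/12
  (47/11, 0) → P = -376/11

The optimum lies where y = 0 and -11x - 12y = -47.
Solving simultaneously gives x = 47/11, y = 0.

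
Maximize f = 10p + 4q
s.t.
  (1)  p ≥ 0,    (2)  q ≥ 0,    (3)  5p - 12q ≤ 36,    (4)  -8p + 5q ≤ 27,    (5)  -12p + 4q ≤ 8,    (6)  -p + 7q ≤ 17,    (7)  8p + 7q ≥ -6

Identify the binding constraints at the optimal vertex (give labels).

(3) and (6)

Extreme points and f = 10p + 4q:
  (0, 0) → f = 0
  (0, 2) → f = 8
  (36/5, 0) → f = 72
  (456/23, 121/23) → f = 5044/23
  (3/20, 49/20) → f = 113/10

The maximum is at (456/23, 121/23). Substituting into each constraint, equality holds for (3) and (6); the remaining constraints have slack.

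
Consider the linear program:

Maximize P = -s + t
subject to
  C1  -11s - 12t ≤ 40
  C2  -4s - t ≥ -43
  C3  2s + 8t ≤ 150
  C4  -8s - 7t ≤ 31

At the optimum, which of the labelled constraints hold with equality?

Feasible corners and P = -s + t:
  (556/37, -633/37) → P = -1189/37
  (-92/19, 21/19) → P = 113/19
  (97/15, 257/15) → P = 32/3
  (-649/25, 631/25) → P = 256/5

The maximum is at (-649/25, 631/25). Substituting into each constraint, equality holds for C3 and C4; the remaining constraints have slack.

C3 and C4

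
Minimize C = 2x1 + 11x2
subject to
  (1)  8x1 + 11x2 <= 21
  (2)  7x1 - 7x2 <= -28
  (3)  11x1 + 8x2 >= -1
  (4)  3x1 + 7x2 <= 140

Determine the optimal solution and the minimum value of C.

x1 = -33/19, x2 = 43/19, minimum C = 407/19

Vertices and C = 2x1 + 11x2:
  (-23/19, 53/19) → C = 537/19
  (-179/57, 239/57) → C = 757/19
  (-33/19, 43/19) → C = 407/19

At the optimal vertex, 7x1 - 7x2 = -28 and 11x1 + 8x2 = -1.
Solving simultaneously gives x1 = -33/19, x2 = 43/19.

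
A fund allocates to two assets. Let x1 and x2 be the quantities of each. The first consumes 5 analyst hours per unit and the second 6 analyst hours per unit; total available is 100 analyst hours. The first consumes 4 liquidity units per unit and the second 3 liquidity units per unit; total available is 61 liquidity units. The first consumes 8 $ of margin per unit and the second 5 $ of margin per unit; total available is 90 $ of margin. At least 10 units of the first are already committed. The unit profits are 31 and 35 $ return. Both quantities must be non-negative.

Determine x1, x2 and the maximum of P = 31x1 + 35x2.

Vertices and P = 31x1 + 35x2:
  (45/4, 0) → P = 1395/4
  (10, 0) → P = 310
  (10, 2) → P = 380

At the optimal vertex, 8x1 + 5x2 = 90 and x1 = 10.
Solving simultaneously gives x1 = 10, x2 = 2.

x1 = 10, x2 = 2, maximum P = 380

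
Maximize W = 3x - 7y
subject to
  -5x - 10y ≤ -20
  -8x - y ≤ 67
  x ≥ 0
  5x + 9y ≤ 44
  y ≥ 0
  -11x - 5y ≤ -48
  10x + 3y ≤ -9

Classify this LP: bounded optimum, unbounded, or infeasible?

The boundaries 5x + 9y = 44 and y = 0 meet at (44/5, 0), but that point violates 10x + 3y ≤ -9. Every candidate vertex is excluded by some other constraint, so the feasible region is empty.

infeasible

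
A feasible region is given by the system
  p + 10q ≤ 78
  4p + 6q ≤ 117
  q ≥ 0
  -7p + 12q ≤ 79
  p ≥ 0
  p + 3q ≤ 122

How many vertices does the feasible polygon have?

Intersecting each pair of boundary lines and keeping only the points that satisfy every inequality leaves:
  (351/17, 195/34)
  (73/41, 625/82)
  (117/4, 0)
  (0, 0)
  (0, 79/12)

5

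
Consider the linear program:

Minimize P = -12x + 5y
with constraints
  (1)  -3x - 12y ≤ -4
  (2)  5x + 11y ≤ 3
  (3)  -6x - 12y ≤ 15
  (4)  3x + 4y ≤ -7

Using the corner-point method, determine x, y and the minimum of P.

At the optimal vertex, -3x - 12y = -4 and 3x + 4y = -7.
Solving simultaneously gives x = -25/6, y = 11/8.

x = -25/6, y = 11/8, minimum P = 455/8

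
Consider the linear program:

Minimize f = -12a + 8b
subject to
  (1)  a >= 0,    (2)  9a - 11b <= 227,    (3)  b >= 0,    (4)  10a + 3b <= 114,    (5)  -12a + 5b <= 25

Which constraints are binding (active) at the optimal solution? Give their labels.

Extreme points and f = -12a + 8b:
  (0, 0) → f = 0
  (0, 5) → f = 40
  (57/5, 0) → f = -684/5
  (495/86, 809/43) → f = 3502/43

The minimum is at (57/5, 0). Substituting into each constraint, equality holds for (3) and (4); the remaining constraints have slack.

(3) and (4)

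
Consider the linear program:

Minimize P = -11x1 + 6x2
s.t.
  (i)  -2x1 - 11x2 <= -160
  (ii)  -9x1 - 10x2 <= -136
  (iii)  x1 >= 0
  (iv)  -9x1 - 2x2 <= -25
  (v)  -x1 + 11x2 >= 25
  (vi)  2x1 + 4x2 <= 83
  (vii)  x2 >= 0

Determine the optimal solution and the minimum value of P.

x1 = 39/2, x2 = 11, minimum P = -297/2

Extreme points and P = -11x1 + 6x2:
  (0, 160/11) → P = 960/11
  (39/2, 11) → P = -297/2
  (0, 83/4) → P = 249/2

The binding constraints are -2x1 - 11x2 = -160 and 2x1 + 4x2 = 83.
Solving simultaneously gives x1 = 39/2, x2 = 11.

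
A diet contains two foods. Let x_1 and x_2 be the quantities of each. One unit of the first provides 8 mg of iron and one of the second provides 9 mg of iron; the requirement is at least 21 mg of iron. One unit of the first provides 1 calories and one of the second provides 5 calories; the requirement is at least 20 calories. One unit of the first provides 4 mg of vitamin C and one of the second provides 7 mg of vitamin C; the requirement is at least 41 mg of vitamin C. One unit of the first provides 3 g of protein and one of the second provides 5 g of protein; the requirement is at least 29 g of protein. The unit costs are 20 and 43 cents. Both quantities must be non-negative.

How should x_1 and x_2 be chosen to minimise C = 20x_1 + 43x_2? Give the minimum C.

Vertices and C = 20x_1 + 43x_2:
  (0, 41/7) → C = 1763/7
  (20, 0) → C = 400
  (5, 3) → C = 229
The feasible region is unbounded (it extends along (0, 1), (1, 0)), but C strictly increases along every unbounded feasible direction, so there is no improving ray and the minimum is attained at a vertex.

At the optimal vertex, x_1 + 5x_2 = 20 and 4x_1 + 7x_2 = 41.
Solving simultaneously gives x_1 = 5, x_2 = 3.

x_1 = 5, x_2 = 3, minimum C = 229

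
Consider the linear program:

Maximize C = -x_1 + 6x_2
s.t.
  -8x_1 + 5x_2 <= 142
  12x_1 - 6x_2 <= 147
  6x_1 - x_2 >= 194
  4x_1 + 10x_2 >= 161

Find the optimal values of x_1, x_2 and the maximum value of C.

Extreme points and C = -x_1 + 6x_2:
  (529/4, 240) → C = 5231/4
  (556/11, 1202/11) → C = 6656/11
  (339/8, 241/4) → C = 2553/8

The optimum lies where -8x_1 + 5x_2 = 142 and 12x_1 - 6x_2 = 147.
Solving simultaneously gives x_1 = 529/4, x_2 = 240.

x_1 = 529/4, x_2 = 240, maximum C = 5231/4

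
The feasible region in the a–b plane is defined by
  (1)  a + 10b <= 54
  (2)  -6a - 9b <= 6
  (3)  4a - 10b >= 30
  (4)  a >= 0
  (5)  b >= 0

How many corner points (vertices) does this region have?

Pairwise boundary intersections that survive every other constraint:
  (84/5, 93/25)
  (54, 0)
  (15/2, 0)

3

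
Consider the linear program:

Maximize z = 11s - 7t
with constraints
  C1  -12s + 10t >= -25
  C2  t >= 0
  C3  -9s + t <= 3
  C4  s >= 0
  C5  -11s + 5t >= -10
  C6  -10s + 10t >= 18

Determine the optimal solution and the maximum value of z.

s = 19/6, t = 149/30, maximum z = 1/15

Feasible corners and z = 11s - 7t:
  (0, 3) → z = -21
  (0, 9/5) → z = -63/5
  (19/6, 149/30) → z = 1/15
The feasible region is unbounded (it extends along (5, 11), (1, 9)), but z strictly decreases along every unbounded feasible direction, so there is no improving ray and the maximum is attained at a vertex.

At the optimal vertex, -11s + 5t = -10 and -10s + 10t = 18.
Solving simultaneously gives s = 19/6, t = 149/30.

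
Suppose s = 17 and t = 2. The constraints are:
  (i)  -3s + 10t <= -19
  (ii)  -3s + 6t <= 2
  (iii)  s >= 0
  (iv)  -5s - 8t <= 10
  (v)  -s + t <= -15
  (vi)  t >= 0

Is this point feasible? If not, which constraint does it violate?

feasible

(i): -31 ≤ -19 ✓
(ii): -39 ≤ 2 ✓
(iii): 17 ≥ 0 ✓
(iv): -101 ≤ 10 ✓
(v): -15 ≤ -15 ✓
(vi): 2 ≥ 0 ✓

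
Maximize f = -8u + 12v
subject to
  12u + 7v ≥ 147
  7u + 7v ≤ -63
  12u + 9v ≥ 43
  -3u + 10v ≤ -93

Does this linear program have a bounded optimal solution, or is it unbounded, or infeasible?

Extreme points and f = -8u + 12v:
  (42, -51) → f = -948
  (511/12, -52) → f = -2894/3
The feasible region has finitely many vertices and no improving ray; the maximum is -948 at (42, -51).

bounded optimum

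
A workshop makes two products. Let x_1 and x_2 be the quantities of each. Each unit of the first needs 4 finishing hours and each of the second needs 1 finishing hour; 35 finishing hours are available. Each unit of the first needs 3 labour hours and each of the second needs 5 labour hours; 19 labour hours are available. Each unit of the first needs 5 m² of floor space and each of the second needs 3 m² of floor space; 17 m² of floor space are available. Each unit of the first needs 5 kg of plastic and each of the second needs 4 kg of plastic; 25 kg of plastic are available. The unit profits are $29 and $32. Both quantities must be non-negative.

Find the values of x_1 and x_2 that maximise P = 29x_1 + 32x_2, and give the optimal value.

x_1 = 7/4, x_2 = 11/4, maximum P = 555/4

The optimum lies where 3x_1 + 5x_2 = 19 and 5x_1 + 3x_2 = 17.
Solving simultaneously gives x_1 = 7/4, x_2 = 11/4.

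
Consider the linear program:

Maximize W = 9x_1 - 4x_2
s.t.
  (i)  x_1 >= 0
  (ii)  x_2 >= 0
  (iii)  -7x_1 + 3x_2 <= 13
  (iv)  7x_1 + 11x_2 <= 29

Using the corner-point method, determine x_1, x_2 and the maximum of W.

Corner points and W = 9x_1 - 4x_2:
  (0, 0) → W = 0
  (0, 29/11) → W = -116/11
  (29/7, 0) → W = 261/7

The optimum lies where x_2 = 0 and 7x_1 + 11x_2 = 29.
Solving simultaneously gives x_1 = 29/7, x_2 = 0.

x_1 = 29/7, x_2 = 0, maximum W = 261/7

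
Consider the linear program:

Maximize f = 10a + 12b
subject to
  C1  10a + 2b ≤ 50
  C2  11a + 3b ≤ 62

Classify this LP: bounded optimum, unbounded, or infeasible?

unbounded

From the feasible point (13/4, 35/4), moving in the direction (-3, 11) keeps every constraint satisfied while f increases without bound.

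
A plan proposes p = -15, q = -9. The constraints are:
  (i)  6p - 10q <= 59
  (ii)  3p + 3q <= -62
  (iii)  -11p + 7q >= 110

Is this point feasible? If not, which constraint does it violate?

Constraint (iii): -11p + 7q = 102, which is not ≥ 110. All other constraints are satisfied.

not feasible — violates (iii)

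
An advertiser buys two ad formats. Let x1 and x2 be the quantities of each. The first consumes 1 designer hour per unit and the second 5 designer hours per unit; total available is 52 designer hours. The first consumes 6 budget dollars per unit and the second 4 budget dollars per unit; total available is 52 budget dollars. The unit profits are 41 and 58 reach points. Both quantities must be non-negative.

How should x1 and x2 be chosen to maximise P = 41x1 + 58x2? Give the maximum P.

Extreme points and P = 41x1 + 58x2:
  (0, 0) → P = 0
  (0, 52/5) → P = 3016/5
  (26/3, 0) → P = 1066/3
  (2, 10) → P = 662

The binding constraints are x1 + 5x2 = 52 and 6x1 + 4x2 = 52.
Solving simultaneously gives x1 = 2, x2 = 10.

x1 = 2, x2 = 10, maximum P = 662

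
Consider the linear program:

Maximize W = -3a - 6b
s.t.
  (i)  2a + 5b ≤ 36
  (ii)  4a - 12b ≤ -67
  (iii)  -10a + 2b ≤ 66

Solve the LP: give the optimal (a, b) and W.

a = -47/8, b = 29/8, maximum W = -33/8

Feasible corners and W = -3a - 6b:
  (97/44, 139/22) → W = -1959/44
  (-43/9, 82/9) → W = -121/3
  (-47/8, 29/8) → W = -33/8

At the optimal vertex, 4a - 12b = -67 and -10a + 2b = 66.
Solving simultaneously gives a = -47/8, b = 29/8.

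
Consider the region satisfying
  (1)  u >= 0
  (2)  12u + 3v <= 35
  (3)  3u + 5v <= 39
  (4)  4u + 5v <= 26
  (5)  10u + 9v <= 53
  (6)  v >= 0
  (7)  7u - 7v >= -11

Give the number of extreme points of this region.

5

Of the 21 pairwise boundary intersections, those satisfying every inequality are:
  (0, 0)
  (0, 11/7)
  (97/48, 43/12)
  (35/12, 0)
  (127/63, 226/63)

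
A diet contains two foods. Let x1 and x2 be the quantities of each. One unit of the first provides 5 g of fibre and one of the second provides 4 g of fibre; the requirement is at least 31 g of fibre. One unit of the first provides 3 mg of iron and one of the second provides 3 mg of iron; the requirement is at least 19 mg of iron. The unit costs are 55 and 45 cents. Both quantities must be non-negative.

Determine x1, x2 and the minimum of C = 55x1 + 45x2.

The feasible region is unbounded (it extends along (0, 1), (1, 0)), but C strictly increases along every unbounded feasible direction, so there is no improving ray and the minimum is attained at a vertex.

The binding constraints are 5x1 + 4x2 = 31 and 3x1 + 3x2 = 19.
Solving simultaneously gives x1 = 17/3, x2 = 2/3.

x1 = 17/3, x2 = 2/3, minimum C = 1025/3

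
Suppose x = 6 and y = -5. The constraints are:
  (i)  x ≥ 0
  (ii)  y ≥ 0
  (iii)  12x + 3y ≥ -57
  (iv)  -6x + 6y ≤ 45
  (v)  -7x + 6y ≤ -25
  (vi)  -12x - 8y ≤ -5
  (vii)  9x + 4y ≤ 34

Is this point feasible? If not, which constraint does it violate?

not feasible — violates (ii)

Constraint (ii): y = -5, which is not ≥ 0. All other constraints are satisfied.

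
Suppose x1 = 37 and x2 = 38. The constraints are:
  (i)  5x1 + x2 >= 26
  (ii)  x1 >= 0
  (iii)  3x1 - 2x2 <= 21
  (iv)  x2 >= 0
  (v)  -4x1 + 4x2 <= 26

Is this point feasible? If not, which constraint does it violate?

not feasible — violates (iii)

Constraint (iii): 3x1 - 2x2 = 35, which is not ≤ 21. All other constraints are satisfied.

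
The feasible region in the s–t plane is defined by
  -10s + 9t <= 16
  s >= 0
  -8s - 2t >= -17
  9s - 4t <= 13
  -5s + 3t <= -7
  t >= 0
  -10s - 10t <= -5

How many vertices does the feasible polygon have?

3

The feasible vertices (each the meet of two boundaries and inside every other half-plane) are:
  (11/7, 2/7)
  (13/9, 0)
  (7/5, 0)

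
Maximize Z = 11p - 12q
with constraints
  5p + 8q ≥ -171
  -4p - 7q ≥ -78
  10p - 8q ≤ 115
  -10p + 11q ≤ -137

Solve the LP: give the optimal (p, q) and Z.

Corner points and Z = 11p - 12q:
  (-56/15, -457/24) → Z = 5623/30
  (-157/27, -479/27) → Z = 4021/27
  (169/30, -22/3) → Z = 4499/30

The binding constraints are 5p + 8q = -171 and 10p - 8q = 115.
Solving simultaneously gives p = -56/15, q = -457/24.

p = -56/15, q = -457/24, maximum Z = 5623/30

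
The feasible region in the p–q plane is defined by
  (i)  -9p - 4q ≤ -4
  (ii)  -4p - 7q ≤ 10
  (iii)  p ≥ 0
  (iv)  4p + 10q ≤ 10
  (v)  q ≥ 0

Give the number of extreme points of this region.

Of the 10 pairwise boundary intersections, those satisfying every inequality are:
  (0, 1)
  (4/9, 0)
  (5/2, 0)

3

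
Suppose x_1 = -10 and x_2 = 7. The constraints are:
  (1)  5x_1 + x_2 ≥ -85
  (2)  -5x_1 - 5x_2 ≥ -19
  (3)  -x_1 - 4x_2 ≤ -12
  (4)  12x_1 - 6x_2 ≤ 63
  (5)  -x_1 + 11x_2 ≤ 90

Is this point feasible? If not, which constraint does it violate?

(1): -43 ≥ -85 ✓
(2): 15 ≥ -19 ✓
(3): -18 ≤ -12 ✓
(4): -162 ≤ 63 ✓
(5): 87 ≤ 90 ✓

feasible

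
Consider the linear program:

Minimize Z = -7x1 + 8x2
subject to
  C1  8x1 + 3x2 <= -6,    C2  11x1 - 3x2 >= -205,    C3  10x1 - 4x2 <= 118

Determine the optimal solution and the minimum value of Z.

x1 = -587/7, x2 = -1674/7, minimum Z = -9283/7

Corner points and Z = -7x1 + 8x2:
  (-211/19, 1574/57) → Z = 17023/57
  (165/31, -502/31) → Z = -5171/31
  (-587/7, -1674/7) → Z = -9283/7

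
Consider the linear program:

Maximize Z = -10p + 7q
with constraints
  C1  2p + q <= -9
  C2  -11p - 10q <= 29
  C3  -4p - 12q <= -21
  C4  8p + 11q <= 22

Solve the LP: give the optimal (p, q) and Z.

Vertices and Z = -10p + 7q:
  (-61/9, 41/9) → Z = 299/3
  (-121/14, 58/7) → Z = 1011/7
  (-539/41, 474/41) → Z = 8708/41

At the optimal vertex, -11p - 10q = 29 and 8p + 11q = 22.
Solving simultaneously gives p = -539/41, q = 474/41.

p = -539/41, q = 474/41, maximum Z = 8708/41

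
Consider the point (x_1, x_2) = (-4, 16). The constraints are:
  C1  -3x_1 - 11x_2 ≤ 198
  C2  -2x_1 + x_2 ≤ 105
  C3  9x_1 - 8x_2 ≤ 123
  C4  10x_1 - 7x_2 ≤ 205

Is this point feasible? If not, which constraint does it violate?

feasible

C1: -164 ≤ 198 ✓
C2: 24 ≤ 105 ✓
C3: -164 ≤ 123 ✓
C4: -152 ≤ 205 ✓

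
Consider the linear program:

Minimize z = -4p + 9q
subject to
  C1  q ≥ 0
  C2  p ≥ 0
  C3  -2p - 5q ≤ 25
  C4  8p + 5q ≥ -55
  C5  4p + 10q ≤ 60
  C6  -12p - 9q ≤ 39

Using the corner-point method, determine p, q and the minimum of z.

p = 15, q = 0, minimum z = -60

Feasible corners and z = -4p + 9q:
  (0, 0) → z = 0
  (15, 0) → z = -60
  (0, 6) → z = 54

The binding constraints are q = 0 and 4p + 10q = 60.
Solving simultaneously gives p = 15, q = 0.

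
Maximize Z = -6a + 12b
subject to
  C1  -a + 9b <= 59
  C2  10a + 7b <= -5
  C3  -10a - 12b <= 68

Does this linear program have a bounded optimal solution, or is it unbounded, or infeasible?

Corner points and Z = -6a + 12b:
  (-458/97, 585/97) → Z = 9768/97
  (-220/17, 87/17) → Z = 2364/17
  (208/25, -63/5) → Z = -5028/25
The feasible region has finitely many vertices and no improving ray; the maximum is 2364/17 at (-220/17, 87/17).

bounded optimum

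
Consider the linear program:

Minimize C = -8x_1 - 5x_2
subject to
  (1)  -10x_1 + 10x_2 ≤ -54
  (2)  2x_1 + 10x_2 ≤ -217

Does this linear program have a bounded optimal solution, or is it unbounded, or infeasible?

unbounded

From the feasible point (-163/12, -1139/60), moving in the direction (10, -2) keeps every constraint satisfied while C decreases without bound.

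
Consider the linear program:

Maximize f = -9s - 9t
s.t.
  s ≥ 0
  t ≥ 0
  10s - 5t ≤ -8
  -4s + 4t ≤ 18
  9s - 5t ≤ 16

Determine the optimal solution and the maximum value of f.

s = 0, t = 8/5, maximum f = -72/5

Feasible corners and f = -9s - 9t:
  (0, 8/5) → f = -72/5
  (0, 9/2) → f = -81/2
  (29/10, 37/5) → f = -927/10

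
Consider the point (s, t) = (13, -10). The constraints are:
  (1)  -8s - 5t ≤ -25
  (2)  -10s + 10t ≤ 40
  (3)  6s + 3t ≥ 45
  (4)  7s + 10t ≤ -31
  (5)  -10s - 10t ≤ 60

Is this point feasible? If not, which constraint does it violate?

Constraint (4): 7s + 10t = -9, which is not ≤ -31. All other constraints are satisfied.

not feasible — violates (4)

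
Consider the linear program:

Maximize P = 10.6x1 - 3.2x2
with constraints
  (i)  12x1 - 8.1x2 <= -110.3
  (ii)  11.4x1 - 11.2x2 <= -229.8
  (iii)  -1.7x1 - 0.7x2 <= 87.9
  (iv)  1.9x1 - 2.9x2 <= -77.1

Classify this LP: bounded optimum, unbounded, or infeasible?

From the feasible point (30464/1941, 71563/1941), moving in the direction (8.1, 12) keeps every constraint satisfied while P increases without bound.

unbounded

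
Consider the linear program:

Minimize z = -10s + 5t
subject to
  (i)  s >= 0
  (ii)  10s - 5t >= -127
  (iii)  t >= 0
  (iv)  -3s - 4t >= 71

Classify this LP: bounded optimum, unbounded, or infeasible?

The boundaries s = 0 and 10s - 5t = -127 meet at (0, 127/5), but that point violates -3s - 4t ≥ 71. Every candidate vertex is excluded by some other constraint, so the feasible region is empty.

infeasible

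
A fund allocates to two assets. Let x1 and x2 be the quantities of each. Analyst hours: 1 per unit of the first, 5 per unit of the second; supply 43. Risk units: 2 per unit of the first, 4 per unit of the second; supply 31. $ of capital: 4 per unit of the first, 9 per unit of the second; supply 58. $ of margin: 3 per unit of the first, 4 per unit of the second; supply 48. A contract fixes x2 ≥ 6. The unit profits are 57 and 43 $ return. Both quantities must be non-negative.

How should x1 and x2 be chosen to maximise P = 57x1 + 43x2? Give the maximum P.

x1 = 1, x2 = 6, maximum P = 315

Vertices and P = 57x1 + 43x2:
  (0, 58/9) → P = 2494/9
  (0, 6) → P = 258
  (1, 6) → P = 315

At the optimal vertex, 4x1 + 9x2 = 58 and x2 = 6.
Solving simultaneously gives x1 = 1, x2 = 6.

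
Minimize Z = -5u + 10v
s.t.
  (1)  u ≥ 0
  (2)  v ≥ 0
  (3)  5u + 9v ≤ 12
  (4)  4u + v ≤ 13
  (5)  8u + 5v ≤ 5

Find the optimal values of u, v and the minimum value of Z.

Vertices and Z = -5u + 10v:
  (0, 0) → Z = 0
  (0, 1) → Z = 10
  (5/8, 0) → Z = -25/8

At the optimal vertex, v = 0 and 8u + 5v = 5.
Solving simultaneously gives u = 5/8, v = 0.

u = 5/8, v = 0, minimum Z = -25/8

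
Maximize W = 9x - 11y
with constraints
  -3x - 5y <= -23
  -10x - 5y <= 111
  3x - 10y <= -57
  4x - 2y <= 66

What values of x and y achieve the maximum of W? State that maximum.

Extreme points and W = 9x - 11y:
  (-134/7, 563/35) → W = -12223/35
  (-11/9, 16/3) → W = -209/3
  (387/17, 213/17) → W = 1140/17
The feasible region is unbounded (it extends along (1, 2), (-1, 2)), but W strictly decreases along every unbounded feasible direction, so there is no improving ray and the maximum is attained at a vertex.

At the optimal vertex, 3x - 10y = -57 and 4x - 2y = 66.
Solving simultaneously gives x = 387/17, y = 213/17.

x = 387/17, y = 213/17, maximum W = 1140/17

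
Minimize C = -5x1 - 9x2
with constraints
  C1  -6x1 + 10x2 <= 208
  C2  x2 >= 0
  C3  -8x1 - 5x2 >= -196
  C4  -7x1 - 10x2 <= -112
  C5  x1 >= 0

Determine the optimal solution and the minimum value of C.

Feasible corners and C = -5x1 - 9x2:
  (92/11, 284/11) → C = -3016/11
  (0, 104/5) → C = -936/5
  (49/2, 0) → C = -245/2
  (16, 0) → C = -80
  (0, 56/5) → C = -504/5

The binding constraints are -6x1 + 10x2 = 208 and -8x1 - 5x2 = -196.
Solving simultaneously gives x1 = 92/11, x2 = 284/11.

x1 = 92/11, x2 = 284/11, minimum C = -3016/11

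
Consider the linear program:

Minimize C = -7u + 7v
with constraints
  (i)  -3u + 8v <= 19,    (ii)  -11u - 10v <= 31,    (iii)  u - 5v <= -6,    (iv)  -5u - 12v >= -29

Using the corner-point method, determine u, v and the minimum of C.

u = 73/37, v = 59/37, minimum C = -98/37

Vertices and C = -7u + 7v:
  (-219/59, 58/59) → C = 1939/59
  (1/19, 91/38) → C = 623/38
  (-43/13, 7/13) → C = 350/13
  (73/37, 59/37) → C = -98/37

The binding constraints are u - 5v = -6 and -5u - 12v = -29.
Solving simultaneously gives u = 73/37, v = 59/37.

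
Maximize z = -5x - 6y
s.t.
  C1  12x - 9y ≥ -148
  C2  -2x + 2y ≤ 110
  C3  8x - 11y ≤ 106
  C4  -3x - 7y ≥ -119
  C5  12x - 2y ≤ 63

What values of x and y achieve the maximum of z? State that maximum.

Vertices and z = -5x - 6y:
  (-1291/30, -614/15) → z = 13823/30
  (35/111, 624/37) → z = -11407/111
  (481/116, -192/29) → z = 2203/116
  (679/90, 413/30) → z = -10829/90

The binding constraints are 12x - 9y = -148 and 8x - 11y = 106.
Solving simultaneously gives x = -1291/30, y = -614/15.

x = -1291/30, y = -614/15, maximum z = 13823/30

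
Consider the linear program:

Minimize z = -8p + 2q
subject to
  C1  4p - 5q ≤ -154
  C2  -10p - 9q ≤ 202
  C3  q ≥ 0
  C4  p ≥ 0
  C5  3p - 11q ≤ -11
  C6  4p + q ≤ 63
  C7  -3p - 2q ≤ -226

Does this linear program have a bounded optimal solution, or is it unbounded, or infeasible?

The boundaries 4p - 5q = -154 and p = 0 meet at (0, 154/5), but that point violates -3p - 2q ≤ -226. Every candidate vertex is excluded by some other constraint, so the feasible region is empty.

infeasible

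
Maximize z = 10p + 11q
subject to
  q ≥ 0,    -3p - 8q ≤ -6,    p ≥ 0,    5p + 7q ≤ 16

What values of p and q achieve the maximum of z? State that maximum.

p = 16/5, q = 0, maximum z = 32

Corner points and z = 10p + 11q:
  (2, 0) → z = 20
  (16/5, 0) → z = 32
  (0, 3/4) → z = 33/4
  (0, 16/7) → z = 176/7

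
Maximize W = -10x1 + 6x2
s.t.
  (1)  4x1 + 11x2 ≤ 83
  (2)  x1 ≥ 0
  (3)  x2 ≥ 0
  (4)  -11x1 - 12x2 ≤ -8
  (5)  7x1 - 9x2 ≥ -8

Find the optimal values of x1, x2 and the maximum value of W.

x1 = 0, x2 = 8/9, maximum W = 16/3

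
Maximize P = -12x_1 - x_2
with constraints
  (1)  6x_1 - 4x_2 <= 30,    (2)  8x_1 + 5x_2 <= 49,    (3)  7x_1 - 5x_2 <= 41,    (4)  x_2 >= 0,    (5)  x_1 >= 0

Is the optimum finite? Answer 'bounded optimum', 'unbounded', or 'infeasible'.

bounded optimum

Corner points and P = -12x_1 - x_2:
  (173/31, 27/31) → P = -2103/31
  (5, 0) → P = -60
  (0, 49/5) → P = -49/5
  (0, 0) → P = 0
The feasible region has finitely many vertices and no improving ray; the maximum is 0 at (0, 0).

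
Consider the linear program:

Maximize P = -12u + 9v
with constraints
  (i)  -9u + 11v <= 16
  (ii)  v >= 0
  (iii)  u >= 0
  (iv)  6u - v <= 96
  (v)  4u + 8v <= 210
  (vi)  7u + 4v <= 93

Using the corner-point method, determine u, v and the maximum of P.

u = 0, v = 16/11, maximum P = 144/11

Extreme points and P = -12u + 9v:
  (0, 16/11) → P = 144/11
  (959/113, 949/113) → P = -2967/113
  (0, 0) → P = 0
  (93/7, 0) → P = -1116/7

The optimum lies where -9u + 11v = 16 and u = 0.
Solving simultaneously gives u = 0, v = 16/11.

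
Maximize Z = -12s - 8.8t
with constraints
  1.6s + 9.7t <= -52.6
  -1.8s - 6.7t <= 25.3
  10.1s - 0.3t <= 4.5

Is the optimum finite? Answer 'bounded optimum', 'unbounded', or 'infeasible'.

The boundaries 1.6s + 9.7t = -52.6 and -1.8s - 6.7t = 25.3 meet at (10701/674, -2710/337), but that point violates 10.1s - 0.3t ≤ 4.5. Every candidate vertex is excluded by some other constraint, so the feasible region is empty.

infeasible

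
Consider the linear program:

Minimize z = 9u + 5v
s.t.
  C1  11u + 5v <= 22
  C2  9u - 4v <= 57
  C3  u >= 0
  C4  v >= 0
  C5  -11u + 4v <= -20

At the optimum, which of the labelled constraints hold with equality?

Vertices and z = 9u + 5v:
  (2, 0) → z = 18
  (188/99, 2/9) → z = 1802/99
  (20/11, 0) → z = 180/11

The minimum is at (20/11, 0). Substituting into each constraint, equality holds for C4 and C5; the remaining constraints have slack.

C4 and C5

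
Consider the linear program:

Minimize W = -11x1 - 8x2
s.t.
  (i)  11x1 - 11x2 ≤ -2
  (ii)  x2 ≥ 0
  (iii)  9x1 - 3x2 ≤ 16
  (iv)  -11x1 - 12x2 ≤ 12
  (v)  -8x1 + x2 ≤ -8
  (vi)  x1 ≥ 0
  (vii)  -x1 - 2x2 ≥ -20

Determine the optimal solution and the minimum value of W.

Corner points and W = -11x1 - 8x2:
  (91/33, 97/33) → W = -1777/33
  (90/77, 104/77) → W = -1822/77
  (92/21, 164/21) → W = -332/3
  (36/17, 152/17) → W = -1612/17

x1 = 92/21, x2 = 164/21, minimum W = -332/3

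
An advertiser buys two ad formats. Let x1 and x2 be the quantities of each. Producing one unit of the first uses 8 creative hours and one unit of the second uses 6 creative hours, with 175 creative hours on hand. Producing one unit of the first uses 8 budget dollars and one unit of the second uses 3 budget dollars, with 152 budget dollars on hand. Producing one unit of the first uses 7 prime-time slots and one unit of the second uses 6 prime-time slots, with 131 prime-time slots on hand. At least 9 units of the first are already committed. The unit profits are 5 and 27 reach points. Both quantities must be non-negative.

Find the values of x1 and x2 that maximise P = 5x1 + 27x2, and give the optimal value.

x1 = 9, x2 = 34/3, maximum P = 351

Corner points and P = 5x1 + 27x2:
  (131/7, 0) → P = 655/7
  (9, 0) → P = 45
  (9, 34/3) → P = 351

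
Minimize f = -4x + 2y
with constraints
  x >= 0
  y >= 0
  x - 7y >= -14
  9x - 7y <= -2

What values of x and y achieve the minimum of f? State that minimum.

Feasible corners and f = -4x + 2y:
  (0, 2) → f = 4
  (0, 2/7) → f = 4/7
  (3/2, 31/14) → f = -11/7

At the optimal vertex, x - 7y = -14 and 9x - 7y = -2.
Solving simultaneously gives x = 3/2, y = 31/14.

x = 3/2, y = 31/14, minimum f = -11/7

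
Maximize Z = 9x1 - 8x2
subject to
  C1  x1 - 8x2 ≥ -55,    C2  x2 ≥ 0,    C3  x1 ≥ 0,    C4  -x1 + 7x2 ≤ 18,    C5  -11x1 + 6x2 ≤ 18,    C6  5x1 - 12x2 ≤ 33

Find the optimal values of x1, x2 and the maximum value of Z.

x1 = 447/23, x2 = 123/23, maximum Z = 3039/23

The binding constraints are -x1 + 7x2 = 18 and 5x1 - 12x2 = 33.
Solving simultaneously gives x1 = 447/23, x2 = 123/23.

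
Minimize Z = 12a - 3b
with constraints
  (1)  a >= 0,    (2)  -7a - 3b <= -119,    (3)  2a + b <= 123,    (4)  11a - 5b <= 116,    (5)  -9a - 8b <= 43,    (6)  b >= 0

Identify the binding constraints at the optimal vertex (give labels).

Vertices and Z = 12a - 3b:
  (0, 119/3) → Z = -119
  (0, 123) → Z = -369
  (943/68, 497/68) → Z = 9825/68
  (731/21, 1121/21) → Z = 1803/7

The minimum is at (0, 123). Substituting into each constraint, equality holds for (1) and (3); the remaining constraints have slack.

(1) and (3)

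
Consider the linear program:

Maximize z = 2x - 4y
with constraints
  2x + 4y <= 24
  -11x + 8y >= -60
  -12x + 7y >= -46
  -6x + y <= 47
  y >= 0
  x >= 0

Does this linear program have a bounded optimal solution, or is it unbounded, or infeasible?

Extreme points and z = 2x - 4y:
  (176/31, 98/31) → z = -40/31
  (0, 6) → z = -24
  (23/6, 0) → z = 23/3
  (0, 0) → z = 0
The feasible region has finitely many vertices and no improving ray; the maximum is 23/3 at (23/6, 0).

bounded optimum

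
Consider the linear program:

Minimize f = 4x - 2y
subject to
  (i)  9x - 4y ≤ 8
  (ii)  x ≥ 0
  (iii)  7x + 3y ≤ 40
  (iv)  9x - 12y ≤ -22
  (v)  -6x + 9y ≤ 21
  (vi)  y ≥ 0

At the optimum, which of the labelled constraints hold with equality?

Extreme points and f = 4x - 2y:
  (23/9, 15/4) → f = 49/18
  (52/19, 79/19) → f = 50/19
  (0, 11/6) → f = -11/3
  (0, 7/3) → f = -14/3

The minimum is at (0, 7/3). Substituting into each constraint, equality holds for (ii) and (v); the remaining constraints have slack.

(ii) and (v)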